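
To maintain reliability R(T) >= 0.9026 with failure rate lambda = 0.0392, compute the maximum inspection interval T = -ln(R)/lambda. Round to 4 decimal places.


R_target = 0.9026
lambda = 0.0392
-ln(0.9026) = 0.1025
T = 0.1025 / 0.0392
T = 2.6142

2.6142


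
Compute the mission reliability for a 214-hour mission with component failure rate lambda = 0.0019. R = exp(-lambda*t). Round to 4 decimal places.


lambda = 0.0019
mission_time = 214
lambda * t = 0.0019 * 214 = 0.4066
R = exp(-0.4066)
R = 0.6659

0.6659


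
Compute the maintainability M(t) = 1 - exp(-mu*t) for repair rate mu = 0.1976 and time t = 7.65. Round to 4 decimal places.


mu = 0.1976, t = 7.65
mu * t = 0.1976 * 7.65 = 1.5116
exp(-1.5116) = 0.2205
M(t) = 1 - 0.2205
M(t) = 0.7795

0.7795


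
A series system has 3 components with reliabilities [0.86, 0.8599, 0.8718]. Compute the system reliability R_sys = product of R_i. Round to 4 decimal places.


Components: [0.86, 0.8599, 0.8718]
After component 1 (R=0.86): product = 0.86
After component 2 (R=0.8599): product = 0.7395
After component 3 (R=0.8718): product = 0.6447
R_sys = 0.6447

0.6447


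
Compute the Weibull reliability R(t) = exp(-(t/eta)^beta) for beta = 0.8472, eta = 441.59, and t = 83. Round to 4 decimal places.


beta = 0.8472, eta = 441.59, t = 83
t/eta = 83 / 441.59 = 0.188
(t/eta)^beta = 0.188^0.8472 = 0.2427
R(t) = exp(-0.2427)
R(t) = 0.7845

0.7845


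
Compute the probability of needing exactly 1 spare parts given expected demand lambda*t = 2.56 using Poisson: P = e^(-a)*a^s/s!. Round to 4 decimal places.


a = 2.56, s = 1
e^(-a) = e^(-2.56) = 0.0773
a^s = 2.56^1 = 2.56
s! = 1
P = 0.0773 * 2.56 / 1
P = 0.1979

0.1979


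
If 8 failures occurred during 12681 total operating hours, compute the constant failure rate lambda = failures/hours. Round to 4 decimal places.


failures = 8
total_hours = 12681
lambda = 8 / 12681
lambda = 0.0006

0.0006


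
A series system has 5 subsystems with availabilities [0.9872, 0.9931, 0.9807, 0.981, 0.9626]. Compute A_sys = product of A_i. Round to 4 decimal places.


Subsystems: [0.9872, 0.9931, 0.9807, 0.981, 0.9626]
After subsystem 1 (A=0.9872): product = 0.9872
After subsystem 2 (A=0.9931): product = 0.9804
After subsystem 3 (A=0.9807): product = 0.9615
After subsystem 4 (A=0.981): product = 0.9432
After subsystem 5 (A=0.9626): product = 0.9079
A_sys = 0.9079

0.9079


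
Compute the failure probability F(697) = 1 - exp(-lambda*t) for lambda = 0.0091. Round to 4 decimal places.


lambda = 0.0091, t = 697
lambda * t = 6.3427
exp(-6.3427) = 0.0018
F(t) = 1 - 0.0018
F(t) = 0.9982

0.9982


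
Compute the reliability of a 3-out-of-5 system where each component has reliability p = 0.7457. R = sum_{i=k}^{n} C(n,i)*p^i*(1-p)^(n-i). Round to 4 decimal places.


k = 3, n = 5, p = 0.7457
i=3: C(5,3)=10 * 0.7457^3 * 0.2543^2 = 0.2682
i=4: C(5,4)=5 * 0.7457^4 * 0.2543^1 = 0.3932
i=5: C(5,5)=1 * 0.7457^5 * 0.2543^0 = 0.2306
R = sum of terms = 0.8919

0.8919


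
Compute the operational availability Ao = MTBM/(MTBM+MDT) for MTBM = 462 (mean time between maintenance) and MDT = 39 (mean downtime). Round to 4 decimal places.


MTBM = 462
MDT = 39
MTBM + MDT = 501
Ao = 462 / 501
Ao = 0.9222

0.9222


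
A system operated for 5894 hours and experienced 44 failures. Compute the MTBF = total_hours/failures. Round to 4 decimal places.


total_hours = 5894
failures = 44
MTBF = 5894 / 44
MTBF = 133.9545

133.9545


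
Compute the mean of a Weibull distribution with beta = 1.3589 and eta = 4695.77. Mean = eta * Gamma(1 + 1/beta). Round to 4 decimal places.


beta = 1.3589, eta = 4695.77
1/beta = 0.7359
1 + 1/beta = 1.7359
Gamma(1.7359) = 0.9159
Mean = 4695.77 * 0.9159
Mean = 4300.9904

4300.9904


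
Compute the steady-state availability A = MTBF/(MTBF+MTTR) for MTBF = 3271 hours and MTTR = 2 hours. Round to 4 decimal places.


MTBF = 3271
MTTR = 2
MTBF + MTTR = 3273
A = 3271 / 3273
A = 0.9994

0.9994


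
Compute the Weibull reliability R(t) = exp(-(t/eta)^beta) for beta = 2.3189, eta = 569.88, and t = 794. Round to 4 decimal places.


beta = 2.3189, eta = 569.88, t = 794
t/eta = 794 / 569.88 = 1.3933
(t/eta)^beta = 1.3933^2.3189 = 2.1578
R(t) = exp(-2.1578)
R(t) = 0.1156

0.1156


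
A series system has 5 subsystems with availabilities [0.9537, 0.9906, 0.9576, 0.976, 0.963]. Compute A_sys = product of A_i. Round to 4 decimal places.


Subsystems: [0.9537, 0.9906, 0.9576, 0.976, 0.963]
After subsystem 1 (A=0.9537): product = 0.9537
After subsystem 2 (A=0.9906): product = 0.9447
After subsystem 3 (A=0.9576): product = 0.9047
After subsystem 4 (A=0.976): product = 0.883
After subsystem 5 (A=0.963): product = 0.8503
A_sys = 0.8503

0.8503


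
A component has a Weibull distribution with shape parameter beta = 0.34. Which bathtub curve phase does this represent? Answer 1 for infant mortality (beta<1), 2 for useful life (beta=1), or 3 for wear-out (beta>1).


beta = 0.34
Compare beta to 1:
beta < 1 => infant mortality (phase 1)
beta = 1 => useful life (phase 2)
beta > 1 => wear-out (phase 3)
Since beta = 0.34, this is infant mortality (decreasing failure rate)
Phase = 1

1


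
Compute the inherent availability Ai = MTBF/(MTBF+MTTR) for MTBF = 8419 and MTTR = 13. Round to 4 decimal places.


MTBF = 8419
MTTR = 13
MTBF + MTTR = 8432
Ai = 8419 / 8432
Ai = 0.9985

0.9985


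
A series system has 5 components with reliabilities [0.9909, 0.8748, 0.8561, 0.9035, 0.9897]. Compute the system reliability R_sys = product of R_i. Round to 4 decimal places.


Components: [0.9909, 0.8748, 0.8561, 0.9035, 0.9897]
After component 1 (R=0.9909): product = 0.9909
After component 2 (R=0.8748): product = 0.8668
After component 3 (R=0.8561): product = 0.7421
After component 4 (R=0.9035): product = 0.6705
After component 5 (R=0.9897): product = 0.6636
R_sys = 0.6636

0.6636


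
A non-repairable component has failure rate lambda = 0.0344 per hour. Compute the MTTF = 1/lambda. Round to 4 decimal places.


lambda = 0.0344
MTTF = 1 / 0.0344
MTTF = 29.0698

29.0698


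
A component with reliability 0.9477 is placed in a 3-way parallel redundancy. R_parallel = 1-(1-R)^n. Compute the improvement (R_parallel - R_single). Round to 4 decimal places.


R_single = 0.9477, n = 3
1 - R_single = 0.0523
(1 - R_single)^n = 0.0523^3 = 0.0001
R_parallel = 1 - 0.0001 = 0.9999
Improvement = 0.9999 - 0.9477
Improvement = 0.0522

0.0522


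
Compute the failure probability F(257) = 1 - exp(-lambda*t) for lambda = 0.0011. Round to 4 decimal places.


lambda = 0.0011, t = 257
lambda * t = 0.2827
exp(-0.2827) = 0.7537
F(t) = 1 - 0.7537
F(t) = 0.2463

0.2463


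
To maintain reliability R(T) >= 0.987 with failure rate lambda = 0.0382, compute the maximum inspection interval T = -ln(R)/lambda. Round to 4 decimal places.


R_target = 0.987
lambda = 0.0382
-ln(0.987) = 0.0131
T = 0.0131 / 0.0382
T = 0.3425

0.3425


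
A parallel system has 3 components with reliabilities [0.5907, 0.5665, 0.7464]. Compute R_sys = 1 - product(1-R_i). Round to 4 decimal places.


Components: [0.5907, 0.5665, 0.7464]
(1 - 0.5907) = 0.4093, running product = 0.4093
(1 - 0.5665) = 0.4335, running product = 0.1774
(1 - 0.7464) = 0.2536, running product = 0.045
Product of (1-R_i) = 0.045
R_sys = 1 - 0.045 = 0.955

0.955


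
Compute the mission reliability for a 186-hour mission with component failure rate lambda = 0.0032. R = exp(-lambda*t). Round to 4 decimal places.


lambda = 0.0032
mission_time = 186
lambda * t = 0.0032 * 186 = 0.5952
R = exp(-0.5952)
R = 0.5515

0.5515


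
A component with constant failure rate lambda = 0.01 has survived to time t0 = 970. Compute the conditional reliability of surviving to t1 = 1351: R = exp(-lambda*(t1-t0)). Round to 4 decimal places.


lambda = 0.01
t0 = 970, t1 = 1351
t1 - t0 = 381
lambda * (t1-t0) = 0.01 * 381 = 3.81
R = exp(-3.81)
R = 0.0221

0.0221


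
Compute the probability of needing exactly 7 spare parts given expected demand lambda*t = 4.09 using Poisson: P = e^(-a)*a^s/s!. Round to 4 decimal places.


a = 4.09, s = 7
e^(-a) = e^(-4.09) = 0.0167
a^s = 4.09^7 = 19145.3432
s! = 5040
P = 0.0167 * 19145.3432 / 5040
P = 0.0636

0.0636


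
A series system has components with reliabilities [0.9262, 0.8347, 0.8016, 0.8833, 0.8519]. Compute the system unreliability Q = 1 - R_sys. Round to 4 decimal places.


Components: [0.9262, 0.8347, 0.8016, 0.8833, 0.8519]
After component 1: product = 0.9262
After component 2: product = 0.7731
After component 3: product = 0.6197
After component 4: product = 0.5474
After component 5: product = 0.4663
R_sys = 0.4663
Q = 1 - 0.4663 = 0.5337

0.5337


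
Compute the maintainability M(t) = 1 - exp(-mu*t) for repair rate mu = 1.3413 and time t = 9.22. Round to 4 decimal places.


mu = 1.3413, t = 9.22
mu * t = 1.3413 * 9.22 = 12.3668
exp(-12.3668) = 0.0
M(t) = 1 - 0.0
M(t) = 1.0

1.0


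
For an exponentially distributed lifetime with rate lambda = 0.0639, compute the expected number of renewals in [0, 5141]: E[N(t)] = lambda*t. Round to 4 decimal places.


lambda = 0.0639
t = 5141
E[N(t)] = lambda * t
E[N(t)] = 0.0639 * 5141
E[N(t)] = 328.5099

328.5099


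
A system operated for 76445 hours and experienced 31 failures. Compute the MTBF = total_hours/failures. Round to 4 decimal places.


total_hours = 76445
failures = 31
MTBF = 76445 / 31
MTBF = 2465.9677

2465.9677


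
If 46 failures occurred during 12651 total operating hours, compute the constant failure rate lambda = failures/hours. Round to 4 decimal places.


failures = 46
total_hours = 12651
lambda = 46 / 12651
lambda = 0.0036

0.0036


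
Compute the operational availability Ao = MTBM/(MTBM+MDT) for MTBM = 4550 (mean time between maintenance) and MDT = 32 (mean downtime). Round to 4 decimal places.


MTBM = 4550
MDT = 32
MTBM + MDT = 4582
Ao = 4550 / 4582
Ao = 0.993

0.993


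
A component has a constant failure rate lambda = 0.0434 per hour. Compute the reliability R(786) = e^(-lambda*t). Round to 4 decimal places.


lambda = 0.0434
t = 786
lambda * t = 34.1124
R(t) = e^(-34.1124)
R(t) = 0.0

0.0


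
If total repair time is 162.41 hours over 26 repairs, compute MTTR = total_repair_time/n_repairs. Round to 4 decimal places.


total_repair_time = 162.41
n_repairs = 26
MTTR = 162.41 / 26
MTTR = 6.2465

6.2465


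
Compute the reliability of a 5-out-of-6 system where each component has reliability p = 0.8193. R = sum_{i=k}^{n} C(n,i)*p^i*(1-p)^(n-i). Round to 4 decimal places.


k = 5, n = 6, p = 0.8193
i=5: C(6,5)=6 * 0.8193^5 * 0.1807^1 = 0.4002
i=6: C(6,6)=1 * 0.8193^6 * 0.1807^0 = 0.3025
R = sum of terms = 0.7027

0.7027


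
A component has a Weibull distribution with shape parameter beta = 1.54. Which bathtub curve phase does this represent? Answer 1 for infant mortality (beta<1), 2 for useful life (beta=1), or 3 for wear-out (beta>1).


beta = 1.54
Compare beta to 1:
beta < 1 => infant mortality (phase 1)
beta = 1 => useful life (phase 2)
beta > 1 => wear-out (phase 3)
Since beta = 1.54, this is wear-out (increasing failure rate)
Phase = 3

3


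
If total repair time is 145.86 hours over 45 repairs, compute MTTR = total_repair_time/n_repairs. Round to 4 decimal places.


total_repair_time = 145.86
n_repairs = 45
MTTR = 145.86 / 45
MTTR = 3.2413

3.2413


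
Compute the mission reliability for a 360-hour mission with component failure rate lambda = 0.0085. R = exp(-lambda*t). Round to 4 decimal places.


lambda = 0.0085
mission_time = 360
lambda * t = 0.0085 * 360 = 3.06
R = exp(-3.06)
R = 0.0469

0.0469


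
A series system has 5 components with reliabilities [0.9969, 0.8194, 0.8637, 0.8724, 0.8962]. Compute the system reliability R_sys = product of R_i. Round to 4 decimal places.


Components: [0.9969, 0.8194, 0.8637, 0.8724, 0.8962]
After component 1 (R=0.9969): product = 0.9969
After component 2 (R=0.8194): product = 0.8169
After component 3 (R=0.8637): product = 0.7055
After component 4 (R=0.8724): product = 0.6155
After component 5 (R=0.8962): product = 0.5516
R_sys = 0.5516

0.5516


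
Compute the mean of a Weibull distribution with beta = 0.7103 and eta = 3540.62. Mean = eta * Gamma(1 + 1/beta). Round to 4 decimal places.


beta = 0.7103, eta = 3540.62
1/beta = 1.4079
1 + 1/beta = 2.4079
Gamma(2.4079) = 1.2486
Mean = 3540.62 * 1.2486
Mean = 4420.7357

4420.7357


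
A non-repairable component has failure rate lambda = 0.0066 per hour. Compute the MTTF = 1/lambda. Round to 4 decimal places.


lambda = 0.0066
MTTF = 1 / 0.0066
MTTF = 151.5152

151.5152


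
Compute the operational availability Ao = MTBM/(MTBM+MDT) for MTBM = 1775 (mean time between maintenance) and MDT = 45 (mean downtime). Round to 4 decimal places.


MTBM = 1775
MDT = 45
MTBM + MDT = 1820
Ao = 1775 / 1820
Ao = 0.9753

0.9753


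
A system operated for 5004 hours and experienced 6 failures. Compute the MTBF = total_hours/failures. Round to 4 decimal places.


total_hours = 5004
failures = 6
MTBF = 5004 / 6
MTBF = 834.0

834.0


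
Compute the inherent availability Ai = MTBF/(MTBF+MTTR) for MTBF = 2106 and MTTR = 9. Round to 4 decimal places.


MTBF = 2106
MTTR = 9
MTBF + MTTR = 2115
Ai = 2106 / 2115
Ai = 0.9957

0.9957


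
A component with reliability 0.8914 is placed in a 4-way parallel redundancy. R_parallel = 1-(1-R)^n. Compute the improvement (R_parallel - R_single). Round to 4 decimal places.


R_single = 0.8914, n = 4
1 - R_single = 0.1086
(1 - R_single)^n = 0.1086^4 = 0.0001
R_parallel = 1 - 0.0001 = 0.9999
Improvement = 0.9999 - 0.8914
Improvement = 0.1085

0.1085


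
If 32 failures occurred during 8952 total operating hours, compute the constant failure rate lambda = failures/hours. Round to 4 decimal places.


failures = 32
total_hours = 8952
lambda = 32 / 8952
lambda = 0.0036

0.0036


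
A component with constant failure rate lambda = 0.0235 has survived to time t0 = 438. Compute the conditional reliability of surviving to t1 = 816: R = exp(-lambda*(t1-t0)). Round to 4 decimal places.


lambda = 0.0235
t0 = 438, t1 = 816
t1 - t0 = 378
lambda * (t1-t0) = 0.0235 * 378 = 8.883
R = exp(-8.883)
R = 0.0001

0.0001


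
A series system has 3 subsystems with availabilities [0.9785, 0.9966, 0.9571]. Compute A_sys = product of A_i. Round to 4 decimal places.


Subsystems: [0.9785, 0.9966, 0.9571]
After subsystem 1 (A=0.9785): product = 0.9785
After subsystem 2 (A=0.9966): product = 0.9752
After subsystem 3 (A=0.9571): product = 0.9333
A_sys = 0.9333

0.9333


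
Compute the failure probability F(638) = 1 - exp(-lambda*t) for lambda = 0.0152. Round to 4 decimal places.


lambda = 0.0152, t = 638
lambda * t = 9.6976
exp(-9.6976) = 0.0001
F(t) = 1 - 0.0001
F(t) = 0.9999

0.9999


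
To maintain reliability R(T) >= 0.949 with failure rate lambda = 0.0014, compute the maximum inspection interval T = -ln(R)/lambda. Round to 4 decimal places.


R_target = 0.949
lambda = 0.0014
-ln(0.949) = 0.0523
T = 0.0523 / 0.0014
T = 37.3903

37.3903


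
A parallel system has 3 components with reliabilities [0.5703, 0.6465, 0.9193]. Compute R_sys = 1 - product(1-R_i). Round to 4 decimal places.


Components: [0.5703, 0.6465, 0.9193]
(1 - 0.5703) = 0.4297, running product = 0.4297
(1 - 0.6465) = 0.3535, running product = 0.1519
(1 - 0.9193) = 0.0807, running product = 0.0123
Product of (1-R_i) = 0.0123
R_sys = 1 - 0.0123 = 0.9877

0.9877


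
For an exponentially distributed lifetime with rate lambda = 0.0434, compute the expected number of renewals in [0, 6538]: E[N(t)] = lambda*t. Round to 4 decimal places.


lambda = 0.0434
t = 6538
E[N(t)] = lambda * t
E[N(t)] = 0.0434 * 6538
E[N(t)] = 283.7492

283.7492


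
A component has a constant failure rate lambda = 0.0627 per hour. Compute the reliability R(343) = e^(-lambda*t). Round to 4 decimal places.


lambda = 0.0627
t = 343
lambda * t = 21.5061
R(t) = e^(-21.5061)
R(t) = 0.0

0.0


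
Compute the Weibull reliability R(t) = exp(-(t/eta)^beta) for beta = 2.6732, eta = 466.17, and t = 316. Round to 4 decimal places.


beta = 2.6732, eta = 466.17, t = 316
t/eta = 316 / 466.17 = 0.6779
(t/eta)^beta = 0.6779^2.6732 = 0.3537
R(t) = exp(-0.3537)
R(t) = 0.7021

0.7021


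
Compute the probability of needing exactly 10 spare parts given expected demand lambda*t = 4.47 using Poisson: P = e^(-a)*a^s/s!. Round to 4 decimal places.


a = 4.47, s = 10
e^(-a) = e^(-4.47) = 0.0114
a^s = 4.47^10 = 3184749.1569
s! = 3628800
P = 0.0114 * 3184749.1569 / 3628800
P = 0.01

0.01


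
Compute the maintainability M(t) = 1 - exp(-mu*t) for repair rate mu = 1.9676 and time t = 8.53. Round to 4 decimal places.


mu = 1.9676, t = 8.53
mu * t = 1.9676 * 8.53 = 16.7836
exp(-16.7836) = 0.0
M(t) = 1 - 0.0
M(t) = 1.0

1.0


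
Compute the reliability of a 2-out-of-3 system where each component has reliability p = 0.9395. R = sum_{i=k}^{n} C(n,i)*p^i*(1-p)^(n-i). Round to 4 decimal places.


k = 2, n = 3, p = 0.9395
i=2: C(3,2)=3 * 0.9395^2 * 0.0605^1 = 0.1602
i=3: C(3,3)=1 * 0.9395^3 * 0.0605^0 = 0.8293
R = sum of terms = 0.9895

0.9895


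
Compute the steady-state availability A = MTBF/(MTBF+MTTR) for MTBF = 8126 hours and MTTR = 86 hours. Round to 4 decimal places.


MTBF = 8126
MTTR = 86
MTBF + MTTR = 8212
A = 8126 / 8212
A = 0.9895

0.9895


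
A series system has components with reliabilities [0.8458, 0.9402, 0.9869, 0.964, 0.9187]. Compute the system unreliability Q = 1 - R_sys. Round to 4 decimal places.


Components: [0.8458, 0.9402, 0.9869, 0.964, 0.9187]
After component 1: product = 0.8458
After component 2: product = 0.7952
After component 3: product = 0.7848
After component 4: product = 0.7566
After component 5: product = 0.695
R_sys = 0.695
Q = 1 - 0.695 = 0.305

0.305


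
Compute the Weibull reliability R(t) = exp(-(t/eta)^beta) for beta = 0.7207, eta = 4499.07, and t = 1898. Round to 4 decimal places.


beta = 0.7207, eta = 4499.07, t = 1898
t/eta = 1898 / 4499.07 = 0.4219
(t/eta)^beta = 0.4219^0.7207 = 0.5369
R(t) = exp(-0.5369)
R(t) = 0.5846

0.5846


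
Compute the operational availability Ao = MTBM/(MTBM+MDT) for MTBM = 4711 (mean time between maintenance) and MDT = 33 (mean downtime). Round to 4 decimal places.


MTBM = 4711
MDT = 33
MTBM + MDT = 4744
Ao = 4711 / 4744
Ao = 0.993

0.993


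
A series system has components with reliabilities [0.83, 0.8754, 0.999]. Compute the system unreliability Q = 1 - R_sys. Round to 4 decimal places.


Components: [0.83, 0.8754, 0.999]
After component 1: product = 0.83
After component 2: product = 0.7266
After component 3: product = 0.7259
R_sys = 0.7259
Q = 1 - 0.7259 = 0.2741

0.2741


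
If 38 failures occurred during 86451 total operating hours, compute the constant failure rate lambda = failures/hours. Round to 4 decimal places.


failures = 38
total_hours = 86451
lambda = 38 / 86451
lambda = 0.0004

0.0004


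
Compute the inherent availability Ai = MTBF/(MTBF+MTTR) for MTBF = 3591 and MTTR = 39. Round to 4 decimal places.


MTBF = 3591
MTTR = 39
MTBF + MTTR = 3630
Ai = 3591 / 3630
Ai = 0.9893

0.9893


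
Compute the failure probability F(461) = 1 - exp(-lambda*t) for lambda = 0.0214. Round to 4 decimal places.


lambda = 0.0214, t = 461
lambda * t = 9.8654
exp(-9.8654) = 0.0001
F(t) = 1 - 0.0001
F(t) = 0.9999

0.9999


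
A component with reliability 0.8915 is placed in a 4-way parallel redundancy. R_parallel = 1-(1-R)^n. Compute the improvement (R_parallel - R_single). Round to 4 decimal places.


R_single = 0.8915, n = 4
1 - R_single = 0.1085
(1 - R_single)^n = 0.1085^4 = 0.0001
R_parallel = 1 - 0.0001 = 0.9999
Improvement = 0.9999 - 0.8915
Improvement = 0.1084

0.1084


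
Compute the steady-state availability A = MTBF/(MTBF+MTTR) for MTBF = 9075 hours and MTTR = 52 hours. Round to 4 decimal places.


MTBF = 9075
MTTR = 52
MTBF + MTTR = 9127
A = 9075 / 9127
A = 0.9943

0.9943


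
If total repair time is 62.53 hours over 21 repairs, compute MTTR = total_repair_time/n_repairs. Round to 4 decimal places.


total_repair_time = 62.53
n_repairs = 21
MTTR = 62.53 / 21
MTTR = 2.9776

2.9776


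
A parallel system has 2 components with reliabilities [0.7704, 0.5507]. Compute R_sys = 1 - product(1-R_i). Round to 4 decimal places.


Components: [0.7704, 0.5507]
(1 - 0.7704) = 0.2296, running product = 0.2296
(1 - 0.5507) = 0.4493, running product = 0.1032
Product of (1-R_i) = 0.1032
R_sys = 1 - 0.1032 = 0.8968

0.8968


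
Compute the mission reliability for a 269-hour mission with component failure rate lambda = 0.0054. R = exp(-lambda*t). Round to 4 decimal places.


lambda = 0.0054
mission_time = 269
lambda * t = 0.0054 * 269 = 1.4526
R = exp(-1.4526)
R = 0.234

0.234


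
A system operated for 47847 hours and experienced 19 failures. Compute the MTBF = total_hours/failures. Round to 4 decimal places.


total_hours = 47847
failures = 19
MTBF = 47847 / 19
MTBF = 2518.2632

2518.2632


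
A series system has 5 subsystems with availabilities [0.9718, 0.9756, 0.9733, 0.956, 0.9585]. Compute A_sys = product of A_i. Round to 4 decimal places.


Subsystems: [0.9718, 0.9756, 0.9733, 0.956, 0.9585]
After subsystem 1 (A=0.9718): product = 0.9718
After subsystem 2 (A=0.9756): product = 0.9481
After subsystem 3 (A=0.9733): product = 0.9228
After subsystem 4 (A=0.956): product = 0.8822
After subsystem 5 (A=0.9585): product = 0.8456
A_sys = 0.8456

0.8456


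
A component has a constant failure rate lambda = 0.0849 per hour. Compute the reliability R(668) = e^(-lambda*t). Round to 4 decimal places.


lambda = 0.0849
t = 668
lambda * t = 56.7132
R(t) = e^(-56.7132)
R(t) = 0.0

0.0


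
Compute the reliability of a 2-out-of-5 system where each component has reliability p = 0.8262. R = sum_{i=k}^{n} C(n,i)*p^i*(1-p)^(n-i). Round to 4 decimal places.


k = 2, n = 5, p = 0.8262
i=2: C(5,2)=10 * 0.8262^2 * 0.1738^3 = 0.0358
i=3: C(5,3)=10 * 0.8262^3 * 0.1738^2 = 0.1704
i=4: C(5,4)=5 * 0.8262^4 * 0.1738^1 = 0.4049
i=5: C(5,5)=1 * 0.8262^5 * 0.1738^0 = 0.385
R = sum of terms = 0.9961

0.9961


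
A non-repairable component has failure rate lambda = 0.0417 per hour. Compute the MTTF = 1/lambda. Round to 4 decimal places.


lambda = 0.0417
MTTF = 1 / 0.0417
MTTF = 23.9808

23.9808


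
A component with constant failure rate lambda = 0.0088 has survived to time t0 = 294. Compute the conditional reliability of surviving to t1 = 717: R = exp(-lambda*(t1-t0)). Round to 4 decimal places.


lambda = 0.0088
t0 = 294, t1 = 717
t1 - t0 = 423
lambda * (t1-t0) = 0.0088 * 423 = 3.7224
R = exp(-3.7224)
R = 0.0242

0.0242


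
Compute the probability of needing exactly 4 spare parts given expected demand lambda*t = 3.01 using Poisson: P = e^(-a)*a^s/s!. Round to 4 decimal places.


a = 3.01, s = 4
e^(-a) = e^(-3.01) = 0.0493
a^s = 3.01^4 = 82.0854
s! = 24
P = 0.0493 * 82.0854 / 24
P = 0.1686

0.1686


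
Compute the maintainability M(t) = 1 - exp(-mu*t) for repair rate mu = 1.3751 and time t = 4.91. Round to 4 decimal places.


mu = 1.3751, t = 4.91
mu * t = 1.3751 * 4.91 = 6.7517
exp(-6.7517) = 0.0012
M(t) = 1 - 0.0012
M(t) = 0.9988

0.9988


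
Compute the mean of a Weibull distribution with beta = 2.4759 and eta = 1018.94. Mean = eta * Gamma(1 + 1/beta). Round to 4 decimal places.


beta = 2.4759, eta = 1018.94
1/beta = 0.4039
1 + 1/beta = 1.4039
Gamma(1.4039) = 0.8871
Mean = 1018.94 * 0.8871
Mean = 903.8596

903.8596


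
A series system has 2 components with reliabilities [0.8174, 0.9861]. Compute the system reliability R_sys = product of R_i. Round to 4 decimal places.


Components: [0.8174, 0.9861]
After component 1 (R=0.8174): product = 0.8174
After component 2 (R=0.9861): product = 0.806
R_sys = 0.806

0.806


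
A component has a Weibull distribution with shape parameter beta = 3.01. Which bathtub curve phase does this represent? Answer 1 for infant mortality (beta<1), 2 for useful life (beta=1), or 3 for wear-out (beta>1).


beta = 3.01
Compare beta to 1:
beta < 1 => infant mortality (phase 1)
beta = 1 => useful life (phase 2)
beta > 1 => wear-out (phase 3)
Since beta = 3.01, this is wear-out (increasing failure rate)
Phase = 3

3


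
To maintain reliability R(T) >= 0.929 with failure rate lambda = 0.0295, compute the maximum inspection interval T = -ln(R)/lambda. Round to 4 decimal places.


R_target = 0.929
lambda = 0.0295
-ln(0.929) = 0.0736
T = 0.0736 / 0.0295
T = 2.4965

2.4965


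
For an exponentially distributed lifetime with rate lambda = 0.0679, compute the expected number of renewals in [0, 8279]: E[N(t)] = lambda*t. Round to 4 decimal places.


lambda = 0.0679
t = 8279
E[N(t)] = lambda * t
E[N(t)] = 0.0679 * 8279
E[N(t)] = 562.1441

562.1441


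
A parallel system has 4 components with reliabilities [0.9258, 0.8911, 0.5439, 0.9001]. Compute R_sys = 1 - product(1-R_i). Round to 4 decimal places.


Components: [0.9258, 0.8911, 0.5439, 0.9001]
(1 - 0.9258) = 0.0742, running product = 0.0742
(1 - 0.8911) = 0.1089, running product = 0.0081
(1 - 0.5439) = 0.4561, running product = 0.0037
(1 - 0.9001) = 0.0999, running product = 0.0004
Product of (1-R_i) = 0.0004
R_sys = 1 - 0.0004 = 0.9996

0.9996


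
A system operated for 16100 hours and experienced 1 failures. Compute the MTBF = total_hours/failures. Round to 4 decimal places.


total_hours = 16100
failures = 1
MTBF = 16100 / 1
MTBF = 16100.0

16100.0


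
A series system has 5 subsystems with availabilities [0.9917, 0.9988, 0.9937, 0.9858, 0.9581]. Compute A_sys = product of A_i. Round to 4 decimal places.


Subsystems: [0.9917, 0.9988, 0.9937, 0.9858, 0.9581]
After subsystem 1 (A=0.9917): product = 0.9917
After subsystem 2 (A=0.9988): product = 0.9905
After subsystem 3 (A=0.9937): product = 0.9843
After subsystem 4 (A=0.9858): product = 0.9703
After subsystem 5 (A=0.9581): product = 0.9296
A_sys = 0.9296

0.9296


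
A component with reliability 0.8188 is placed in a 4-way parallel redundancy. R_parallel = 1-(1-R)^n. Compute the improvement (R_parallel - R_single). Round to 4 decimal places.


R_single = 0.8188, n = 4
1 - R_single = 0.1812
(1 - R_single)^n = 0.1812^4 = 0.0011
R_parallel = 1 - 0.0011 = 0.9989
Improvement = 0.9989 - 0.8188
Improvement = 0.1801

0.1801


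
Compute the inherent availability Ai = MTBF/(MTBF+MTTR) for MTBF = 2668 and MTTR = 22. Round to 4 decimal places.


MTBF = 2668
MTTR = 22
MTBF + MTTR = 2690
Ai = 2668 / 2690
Ai = 0.9918

0.9918


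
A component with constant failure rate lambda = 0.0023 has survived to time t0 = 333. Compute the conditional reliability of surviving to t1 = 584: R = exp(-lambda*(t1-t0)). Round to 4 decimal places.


lambda = 0.0023
t0 = 333, t1 = 584
t1 - t0 = 251
lambda * (t1-t0) = 0.0023 * 251 = 0.5773
R = exp(-0.5773)
R = 0.5614

0.5614


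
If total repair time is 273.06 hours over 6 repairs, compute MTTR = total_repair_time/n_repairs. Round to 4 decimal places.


total_repair_time = 273.06
n_repairs = 6
MTTR = 273.06 / 6
MTTR = 45.51

45.51


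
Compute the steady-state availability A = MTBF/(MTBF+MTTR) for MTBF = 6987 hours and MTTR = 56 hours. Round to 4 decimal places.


MTBF = 6987
MTTR = 56
MTBF + MTTR = 7043
A = 6987 / 7043
A = 0.992

0.992


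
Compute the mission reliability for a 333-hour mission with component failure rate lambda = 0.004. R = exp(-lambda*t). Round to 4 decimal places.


lambda = 0.004
mission_time = 333
lambda * t = 0.004 * 333 = 1.332
R = exp(-1.332)
R = 0.2639

0.2639


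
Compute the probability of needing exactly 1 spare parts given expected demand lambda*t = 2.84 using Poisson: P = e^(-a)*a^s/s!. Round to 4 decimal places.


a = 2.84, s = 1
e^(-a) = e^(-2.84) = 0.0584
a^s = 2.84^1 = 2.84
s! = 1
P = 0.0584 * 2.84 / 1
P = 0.1659

0.1659


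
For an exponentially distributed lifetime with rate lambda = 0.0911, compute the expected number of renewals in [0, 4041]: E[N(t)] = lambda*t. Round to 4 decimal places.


lambda = 0.0911
t = 4041
E[N(t)] = lambda * t
E[N(t)] = 0.0911 * 4041
E[N(t)] = 368.1351

368.1351


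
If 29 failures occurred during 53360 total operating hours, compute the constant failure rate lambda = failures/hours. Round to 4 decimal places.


failures = 29
total_hours = 53360
lambda = 29 / 53360
lambda = 0.0005

0.0005


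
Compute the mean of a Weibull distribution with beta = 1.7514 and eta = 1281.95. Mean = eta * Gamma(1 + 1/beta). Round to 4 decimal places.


beta = 1.7514, eta = 1281.95
1/beta = 0.571
1 + 1/beta = 1.571
Gamma(1.571) = 0.8906
Mean = 1281.95 * 0.8906
Mean = 1141.6747

1141.6747


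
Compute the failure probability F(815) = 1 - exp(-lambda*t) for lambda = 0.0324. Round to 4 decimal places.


lambda = 0.0324, t = 815
lambda * t = 26.406
exp(-26.406) = 0.0
F(t) = 1 - 0.0
F(t) = 1.0

1.0


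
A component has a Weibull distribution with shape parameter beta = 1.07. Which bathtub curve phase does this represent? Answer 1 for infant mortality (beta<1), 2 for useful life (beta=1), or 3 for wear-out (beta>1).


beta = 1.07
Compare beta to 1:
beta < 1 => infant mortality (phase 1)
beta = 1 => useful life (phase 2)
beta > 1 => wear-out (phase 3)
Since beta = 1.07, this is wear-out (increasing failure rate)
Phase = 3

3


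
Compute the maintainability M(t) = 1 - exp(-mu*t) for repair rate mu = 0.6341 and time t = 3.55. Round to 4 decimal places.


mu = 0.6341, t = 3.55
mu * t = 0.6341 * 3.55 = 2.2511
exp(-2.2511) = 0.1053
M(t) = 1 - 0.1053
M(t) = 0.8947

0.8947


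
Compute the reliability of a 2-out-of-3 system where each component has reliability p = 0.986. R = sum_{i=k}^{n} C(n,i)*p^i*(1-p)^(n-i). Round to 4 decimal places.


k = 2, n = 3, p = 0.986
i=2: C(3,2)=3 * 0.986^2 * 0.014^1 = 0.0408
i=3: C(3,3)=1 * 0.986^3 * 0.014^0 = 0.9586
R = sum of terms = 0.9994

0.9994


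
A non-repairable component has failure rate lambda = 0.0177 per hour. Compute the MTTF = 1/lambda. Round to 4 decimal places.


lambda = 0.0177
MTTF = 1 / 0.0177
MTTF = 56.4972

56.4972


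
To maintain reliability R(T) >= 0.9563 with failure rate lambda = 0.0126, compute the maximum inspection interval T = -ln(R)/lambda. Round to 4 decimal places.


R_target = 0.9563
lambda = 0.0126
-ln(0.9563) = 0.0447
T = 0.0447 / 0.0126
T = 3.5463

3.5463


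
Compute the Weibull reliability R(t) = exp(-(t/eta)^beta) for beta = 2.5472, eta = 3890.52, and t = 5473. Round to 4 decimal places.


beta = 2.5472, eta = 3890.52, t = 5473
t/eta = 5473 / 3890.52 = 1.4068
(t/eta)^beta = 1.4068^2.5472 = 2.3853
R(t) = exp(-2.3853)
R(t) = 0.0921

0.0921


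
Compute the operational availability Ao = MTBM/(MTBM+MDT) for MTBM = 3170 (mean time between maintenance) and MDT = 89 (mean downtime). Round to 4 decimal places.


MTBM = 3170
MDT = 89
MTBM + MDT = 3259
Ao = 3170 / 3259
Ao = 0.9727

0.9727


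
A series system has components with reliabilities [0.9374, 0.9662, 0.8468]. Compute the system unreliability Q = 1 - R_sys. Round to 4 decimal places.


Components: [0.9374, 0.9662, 0.8468]
After component 1: product = 0.9374
After component 2: product = 0.9057
After component 3: product = 0.767
R_sys = 0.767
Q = 1 - 0.767 = 0.233

0.233


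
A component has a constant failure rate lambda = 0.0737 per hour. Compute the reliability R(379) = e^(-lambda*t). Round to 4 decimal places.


lambda = 0.0737
t = 379
lambda * t = 27.9323
R(t) = e^(-27.9323)
R(t) = 0.0

0.0


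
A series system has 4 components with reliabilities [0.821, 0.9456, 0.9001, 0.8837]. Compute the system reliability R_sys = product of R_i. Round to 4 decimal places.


Components: [0.821, 0.9456, 0.9001, 0.8837]
After component 1 (R=0.821): product = 0.821
After component 2 (R=0.9456): product = 0.7763
After component 3 (R=0.9001): product = 0.6988
After component 4 (R=0.8837): product = 0.6175
R_sys = 0.6175

0.6175


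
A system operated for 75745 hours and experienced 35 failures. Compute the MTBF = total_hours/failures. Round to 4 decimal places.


total_hours = 75745
failures = 35
MTBF = 75745 / 35
MTBF = 2164.1429

2164.1429


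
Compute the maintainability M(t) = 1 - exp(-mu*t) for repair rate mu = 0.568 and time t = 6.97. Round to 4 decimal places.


mu = 0.568, t = 6.97
mu * t = 0.568 * 6.97 = 3.959
exp(-3.959) = 0.0191
M(t) = 1 - 0.0191
M(t) = 0.9809

0.9809


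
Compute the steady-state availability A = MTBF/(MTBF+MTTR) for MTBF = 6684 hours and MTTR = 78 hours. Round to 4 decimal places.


MTBF = 6684
MTTR = 78
MTBF + MTTR = 6762
A = 6684 / 6762
A = 0.9885

0.9885


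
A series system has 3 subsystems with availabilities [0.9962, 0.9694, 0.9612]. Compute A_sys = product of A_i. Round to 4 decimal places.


Subsystems: [0.9962, 0.9694, 0.9612]
After subsystem 1 (A=0.9962): product = 0.9962
After subsystem 2 (A=0.9694): product = 0.9657
After subsystem 3 (A=0.9612): product = 0.9282
A_sys = 0.9282

0.9282


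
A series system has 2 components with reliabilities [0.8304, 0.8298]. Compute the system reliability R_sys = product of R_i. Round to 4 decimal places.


Components: [0.8304, 0.8298]
After component 1 (R=0.8304): product = 0.8304
After component 2 (R=0.8298): product = 0.6891
R_sys = 0.6891

0.6891


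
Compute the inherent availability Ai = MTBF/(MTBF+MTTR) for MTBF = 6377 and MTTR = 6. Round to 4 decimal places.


MTBF = 6377
MTTR = 6
MTBF + MTTR = 6383
Ai = 6377 / 6383
Ai = 0.9991

0.9991


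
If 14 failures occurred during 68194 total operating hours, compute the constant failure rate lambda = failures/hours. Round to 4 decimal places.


failures = 14
total_hours = 68194
lambda = 14 / 68194
lambda = 0.0002

0.0002


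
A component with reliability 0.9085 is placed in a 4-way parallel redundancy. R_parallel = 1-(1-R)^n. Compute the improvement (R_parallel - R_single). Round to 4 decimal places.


R_single = 0.9085, n = 4
1 - R_single = 0.0915
(1 - R_single)^n = 0.0915^4 = 0.0001
R_parallel = 1 - 0.0001 = 0.9999
Improvement = 0.9999 - 0.9085
Improvement = 0.0914

0.0914


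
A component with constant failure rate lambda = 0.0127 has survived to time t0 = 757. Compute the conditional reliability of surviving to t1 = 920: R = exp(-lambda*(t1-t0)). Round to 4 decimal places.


lambda = 0.0127
t0 = 757, t1 = 920
t1 - t0 = 163
lambda * (t1-t0) = 0.0127 * 163 = 2.0701
R = exp(-2.0701)
R = 0.1262

0.1262


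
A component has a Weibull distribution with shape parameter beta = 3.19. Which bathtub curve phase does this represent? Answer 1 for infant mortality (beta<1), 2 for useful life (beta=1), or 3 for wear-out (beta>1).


beta = 3.19
Compare beta to 1:
beta < 1 => infant mortality (phase 1)
beta = 1 => useful life (phase 2)
beta > 1 => wear-out (phase 3)
Since beta = 3.19, this is wear-out (increasing failure rate)
Phase = 3

3


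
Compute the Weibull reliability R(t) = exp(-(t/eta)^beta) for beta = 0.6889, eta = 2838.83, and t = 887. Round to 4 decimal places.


beta = 0.6889, eta = 2838.83, t = 887
t/eta = 887 / 2838.83 = 0.3125
(t/eta)^beta = 0.3125^0.6889 = 0.4487
R(t) = exp(-0.4487)
R(t) = 0.6385

0.6385


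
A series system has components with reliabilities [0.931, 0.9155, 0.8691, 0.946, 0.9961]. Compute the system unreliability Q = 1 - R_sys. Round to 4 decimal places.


Components: [0.931, 0.9155, 0.8691, 0.946, 0.9961]
After component 1: product = 0.931
After component 2: product = 0.8523
After component 3: product = 0.7408
After component 4: product = 0.7008
After component 5: product = 0.698
R_sys = 0.698
Q = 1 - 0.698 = 0.302

0.302


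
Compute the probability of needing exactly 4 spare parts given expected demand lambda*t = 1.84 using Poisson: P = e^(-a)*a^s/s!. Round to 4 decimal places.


a = 1.84, s = 4
e^(-a) = e^(-1.84) = 0.1588
a^s = 1.84^4 = 11.4623
s! = 24
P = 0.1588 * 11.4623 / 24
P = 0.0759

0.0759


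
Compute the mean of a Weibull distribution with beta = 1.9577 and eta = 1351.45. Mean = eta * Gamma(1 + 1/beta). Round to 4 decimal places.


beta = 1.9577, eta = 1351.45
1/beta = 0.5108
1 + 1/beta = 1.5108
Gamma(1.5108) = 0.8866
Mean = 1351.45 * 0.8866
Mean = 1198.2288

1198.2288


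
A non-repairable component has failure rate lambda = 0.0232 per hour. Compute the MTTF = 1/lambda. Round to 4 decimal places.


lambda = 0.0232
MTTF = 1 / 0.0232
MTTF = 43.1034

43.1034


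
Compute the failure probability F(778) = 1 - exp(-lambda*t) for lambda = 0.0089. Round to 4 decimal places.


lambda = 0.0089, t = 778
lambda * t = 6.9242
exp(-6.9242) = 0.001
F(t) = 1 - 0.001
F(t) = 0.999

0.999


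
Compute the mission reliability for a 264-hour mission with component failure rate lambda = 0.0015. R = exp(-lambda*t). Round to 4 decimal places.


lambda = 0.0015
mission_time = 264
lambda * t = 0.0015 * 264 = 0.396
R = exp(-0.396)
R = 0.673

0.673


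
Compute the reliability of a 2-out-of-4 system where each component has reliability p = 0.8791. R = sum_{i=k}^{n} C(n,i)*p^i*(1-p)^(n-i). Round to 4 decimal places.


k = 2, n = 4, p = 0.8791
i=2: C(4,2)=6 * 0.8791^2 * 0.1209^2 = 0.0678
i=3: C(4,3)=4 * 0.8791^3 * 0.1209^1 = 0.3285
i=4: C(4,4)=1 * 0.8791^4 * 0.1209^0 = 0.5972
R = sum of terms = 0.9936

0.9936


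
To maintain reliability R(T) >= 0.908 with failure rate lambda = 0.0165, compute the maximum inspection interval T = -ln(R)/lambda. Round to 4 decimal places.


R_target = 0.908
lambda = 0.0165
-ln(0.908) = 0.0965
T = 0.0965 / 0.0165
T = 5.8491

5.8491


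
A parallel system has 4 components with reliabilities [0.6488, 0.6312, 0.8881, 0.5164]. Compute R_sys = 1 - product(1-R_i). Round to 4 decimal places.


Components: [0.6488, 0.6312, 0.8881, 0.5164]
(1 - 0.6488) = 0.3512, running product = 0.3512
(1 - 0.6312) = 0.3688, running product = 0.1295
(1 - 0.8881) = 0.1119, running product = 0.0145
(1 - 0.5164) = 0.4836, running product = 0.007
Product of (1-R_i) = 0.007
R_sys = 1 - 0.007 = 0.993

0.993


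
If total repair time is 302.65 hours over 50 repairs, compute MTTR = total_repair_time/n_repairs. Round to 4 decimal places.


total_repair_time = 302.65
n_repairs = 50
MTTR = 302.65 / 50
MTTR = 6.053

6.053


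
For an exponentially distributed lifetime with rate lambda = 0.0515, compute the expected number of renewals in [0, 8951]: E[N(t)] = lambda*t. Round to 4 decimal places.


lambda = 0.0515
t = 8951
E[N(t)] = lambda * t
E[N(t)] = 0.0515 * 8951
E[N(t)] = 460.9765

460.9765


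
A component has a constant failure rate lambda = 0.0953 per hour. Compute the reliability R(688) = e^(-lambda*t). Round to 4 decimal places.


lambda = 0.0953
t = 688
lambda * t = 65.5664
R(t) = e^(-65.5664)
R(t) = 0.0

0.0


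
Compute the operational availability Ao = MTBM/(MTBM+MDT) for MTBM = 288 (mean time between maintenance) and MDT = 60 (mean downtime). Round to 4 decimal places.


MTBM = 288
MDT = 60
MTBM + MDT = 348
Ao = 288 / 348
Ao = 0.8276

0.8276


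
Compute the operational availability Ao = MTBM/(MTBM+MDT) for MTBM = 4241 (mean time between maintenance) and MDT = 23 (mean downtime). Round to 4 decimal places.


MTBM = 4241
MDT = 23
MTBM + MDT = 4264
Ao = 4241 / 4264
Ao = 0.9946

0.9946


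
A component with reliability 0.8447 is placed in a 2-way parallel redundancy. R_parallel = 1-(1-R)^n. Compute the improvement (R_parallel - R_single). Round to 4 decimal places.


R_single = 0.8447, n = 2
1 - R_single = 0.1553
(1 - R_single)^n = 0.1553^2 = 0.0241
R_parallel = 1 - 0.0241 = 0.9759
Improvement = 0.9759 - 0.8447
Improvement = 0.1312

0.1312


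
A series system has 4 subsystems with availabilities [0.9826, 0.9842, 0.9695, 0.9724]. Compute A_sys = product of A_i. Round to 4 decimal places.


Subsystems: [0.9826, 0.9842, 0.9695, 0.9724]
After subsystem 1 (A=0.9826): product = 0.9826
After subsystem 2 (A=0.9842): product = 0.9671
After subsystem 3 (A=0.9695): product = 0.9376
After subsystem 4 (A=0.9724): product = 0.9117
A_sys = 0.9117

0.9117
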